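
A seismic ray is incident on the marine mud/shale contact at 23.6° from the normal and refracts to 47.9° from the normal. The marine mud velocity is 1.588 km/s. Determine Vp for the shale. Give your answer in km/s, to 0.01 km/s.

sin 23.6° = 0.4003; sin 47.9° = 0.7420.
V₂ = V₁·(sin θ₂/sin θ₁) = 1.588·(0.7420/0.4003) = 2.94 km/s.

2.94 km/s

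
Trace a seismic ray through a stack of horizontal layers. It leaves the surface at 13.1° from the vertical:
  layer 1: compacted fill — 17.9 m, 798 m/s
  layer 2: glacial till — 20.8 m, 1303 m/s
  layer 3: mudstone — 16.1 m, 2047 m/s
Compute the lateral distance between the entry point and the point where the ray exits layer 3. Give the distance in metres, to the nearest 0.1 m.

Apply Snell's law at each interface; in layer i the horizontal offset is hᵢ·tan θᵢ.
Layer 1: θ = 13.10°; offset = 17.9·tan 13.10° = 4.165 m.
Layer 2: sin θ = 1303·sin 13.1°/798 = 0.3701, θ = 21.72°; offset = 20.8·tan 21.72° = 8.286 m.
Layer 3: sin θ = 2047·sin 13.1°/798 = 0.5814, θ = 35.55°; offset = 16.1·tan 35.55° = 11.505 m.
Total horizontal offset = 23.956 m.

24.0 m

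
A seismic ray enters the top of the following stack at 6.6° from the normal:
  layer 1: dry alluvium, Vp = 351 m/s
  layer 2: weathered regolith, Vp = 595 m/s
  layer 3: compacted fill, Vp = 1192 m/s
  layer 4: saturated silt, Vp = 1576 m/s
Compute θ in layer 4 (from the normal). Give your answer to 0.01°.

Ray parameter p = sin 6.6° / 351 = 3.2746e-04 s/m.
sin θ_4 = p·V_4 = 3.2746e-04 × 1576 = 0.5161.
θ_4 = arcsin 0.5161 = 31.07°.

31.07°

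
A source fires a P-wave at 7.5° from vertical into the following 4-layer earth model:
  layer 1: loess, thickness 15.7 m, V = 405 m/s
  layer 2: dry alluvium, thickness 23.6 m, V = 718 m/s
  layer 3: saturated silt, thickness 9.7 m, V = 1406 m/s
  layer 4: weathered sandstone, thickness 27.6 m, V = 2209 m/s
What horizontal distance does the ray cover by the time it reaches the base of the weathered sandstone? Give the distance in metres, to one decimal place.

40.6 m

p = sin θ₁/V₁ = sin 7.5°/405 = 3.2229e-04 s/m is conserved through the stack.
Layer 1: θ = 7.50°; offset = 15.7·tan 7.50° = 2.067 m.
Layer 2: sin θ = p·718 = 0.2314 → θ = 13.38°; offset = 23.6·tan 13.38° = 5.613 m.
Layer 3: sin θ = p·1406 = 0.4531 → θ = 26.95°; offset = 9.7·tan 26.95° = 4.931 m.
Layer 4: sin θ = p·2209 = 0.7119 → θ = 45.39°; offset = 27.6·tan 45.39° = 27.981 m.
Summing the layer offsets gives 40.592 m.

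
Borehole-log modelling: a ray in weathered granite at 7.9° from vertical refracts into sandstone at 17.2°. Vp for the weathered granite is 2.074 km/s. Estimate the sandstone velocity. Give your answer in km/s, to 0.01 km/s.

4.46 km/s

sin 7.9° = 0.1374; sin 17.2° = 0.2957.
V₂ = V₁·(sin θ₂/sin θ₁) = 2.074·(0.2957/0.1374) = 4.46 km/s.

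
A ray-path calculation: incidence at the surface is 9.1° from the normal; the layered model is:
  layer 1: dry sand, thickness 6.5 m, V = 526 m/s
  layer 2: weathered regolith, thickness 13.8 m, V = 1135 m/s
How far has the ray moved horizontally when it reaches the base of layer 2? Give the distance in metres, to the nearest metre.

6 m

Ray parameter p = sin 9.1° / 526 m/s = 3.0068e-04 s/m.
Layer 1: θ = 9.10°; offset = 6.5·tan 9.10° = 1.041 m.
Layer 2: sin θ = p·1135 = 0.3413 → θ = 19.95°; offset = 13.8·tan 19.95° = 5.010 m.
Σ offsets = 6.051 m.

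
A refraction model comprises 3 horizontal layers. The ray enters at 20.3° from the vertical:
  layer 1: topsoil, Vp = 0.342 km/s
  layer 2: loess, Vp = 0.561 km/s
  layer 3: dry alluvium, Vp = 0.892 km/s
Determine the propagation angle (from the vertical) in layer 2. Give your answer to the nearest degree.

Ray parameter p = sin 20.3° / 0.342 = 1.0144e+00 s/km.
sin θ_2 = p·V_2 = 1.0144e+00 × 0.561 = 0.5691.
θ_2 = arcsin 0.5691 = 34.69°.

35°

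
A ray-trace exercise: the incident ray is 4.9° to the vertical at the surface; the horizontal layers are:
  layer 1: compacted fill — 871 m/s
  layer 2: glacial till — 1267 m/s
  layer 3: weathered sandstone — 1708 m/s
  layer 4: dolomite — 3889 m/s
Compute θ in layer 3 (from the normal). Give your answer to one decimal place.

Ray parameter p = sin 4.9° / 871 = 9.8068e-05 s/m.
sin θ_3 = p·V_3 = 9.8068e-05 × 1708 = 0.1675.
θ_3 = 9.64° from the vertical.

9.6°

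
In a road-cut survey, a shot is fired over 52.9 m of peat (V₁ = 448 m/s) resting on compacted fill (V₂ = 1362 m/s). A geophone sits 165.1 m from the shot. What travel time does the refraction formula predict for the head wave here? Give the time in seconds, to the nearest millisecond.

0.344 s

θ_c = arcsin(V₁/V₂) = arcsin(448/1362) = 19.20°, cos θ_c = 0.9444.
Intercept time tᵢ = 2h cos θ_c / V₁ = 2·52.9·0.9444/448 = 0.22302 s.
t = x/V₂ + tᵢ = 165.1/1362 + 0.22302 = 0.34424 s.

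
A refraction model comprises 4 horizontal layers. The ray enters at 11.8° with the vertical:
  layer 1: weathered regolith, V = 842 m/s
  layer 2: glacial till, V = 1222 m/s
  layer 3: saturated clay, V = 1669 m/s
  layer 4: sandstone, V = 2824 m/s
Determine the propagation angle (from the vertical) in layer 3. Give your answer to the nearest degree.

24°

Ray parameter p = sin 11.8° / 842 = 2.4287e-04 s/m.
sin θ_3 = p·V_3 = 2.4287e-04 × 1669 = 0.4053.
θ_3 = 23.91° from the vertical.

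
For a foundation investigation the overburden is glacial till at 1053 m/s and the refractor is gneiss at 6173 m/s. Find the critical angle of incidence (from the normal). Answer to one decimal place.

At critical incidence the refracted ray runs along the interface (θ₂ = 90°), so sin θ_c = V₁/V₂.
θ_c = arcsin(1053/6173) = arcsin 0.1706 = 9.82°.

9.8°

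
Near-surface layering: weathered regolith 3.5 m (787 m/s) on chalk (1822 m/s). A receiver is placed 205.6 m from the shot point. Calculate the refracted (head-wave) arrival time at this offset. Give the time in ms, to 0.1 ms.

θ_c = arcsin(V₁/V₂) = arcsin(787/1822) = 25.59°, cos θ_c = 0.9019.
Intercept time tᵢ = 2h cos θ_c / V₁ = 2·3.5·0.9019/787 = 0.00802 s.
t = x/V₂ + tᵢ = 205.6/1822 + 0.00802 = 0.12087 s.

120.9 ms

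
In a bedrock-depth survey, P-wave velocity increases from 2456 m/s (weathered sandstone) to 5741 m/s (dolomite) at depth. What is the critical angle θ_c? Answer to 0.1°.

25.3°

Critical incidence: sin θ_c = V₁/V₂ = 2456/5741 = 0.4278.
θ_c = arcsin 0.4278 = 25.33°.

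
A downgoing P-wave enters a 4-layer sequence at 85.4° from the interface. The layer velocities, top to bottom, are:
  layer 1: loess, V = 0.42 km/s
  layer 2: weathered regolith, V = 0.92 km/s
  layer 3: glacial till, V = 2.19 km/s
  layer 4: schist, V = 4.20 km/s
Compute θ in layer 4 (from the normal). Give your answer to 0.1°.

53.3°

From the normal: θ₁ = 90° − 85.4° = 4.6°.
Snell's law across each interface conserves sin θ / V, so sin θ_4 = V_4·sin θ₁/V₁.
sin θ_4 = 4.20 × sin 4.6° / 0.42 = 0.8020.
θ_4 = 53.32° from the vertical.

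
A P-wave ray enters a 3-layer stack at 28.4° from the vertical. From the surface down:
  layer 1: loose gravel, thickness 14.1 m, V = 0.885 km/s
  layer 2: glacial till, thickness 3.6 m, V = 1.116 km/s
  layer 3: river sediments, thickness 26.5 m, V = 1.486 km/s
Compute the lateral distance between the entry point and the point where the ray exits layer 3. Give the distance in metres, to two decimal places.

Apply Snell's law at each interface; in layer i the horizontal offset is hᵢ·tan θᵢ.
Layer 1: θ = 28.40°; offset = 14.1·tan 28.40° = 7.6238 m.
Layer 2: sin θ = 1.116·sin 28.4°/0.885 = 0.5998, θ = 36.85°; offset = 3.6·tan 36.85° = 2.6984 m.
Layer 3: sin θ = 1.486·sin 28.4°/0.885 = 0.7986, θ = 53.00°; offset = 26.5·tan 53.00° = 35.1646 m.
Σ offsets = 45.4869 m.

45.49 m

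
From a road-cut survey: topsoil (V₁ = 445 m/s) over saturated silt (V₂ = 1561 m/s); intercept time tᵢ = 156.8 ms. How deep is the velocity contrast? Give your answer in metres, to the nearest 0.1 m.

36.4 m

θ_c = arcsin(445/1561) = 16.56°; cos θ_c = 0.9585.
tᵢ = 2h cos θ_c/V₁ ⇒ h = tᵢ·V₁/(2 cos θ_c) = 0.1568·445/(2·0.9585) = 36.40 m.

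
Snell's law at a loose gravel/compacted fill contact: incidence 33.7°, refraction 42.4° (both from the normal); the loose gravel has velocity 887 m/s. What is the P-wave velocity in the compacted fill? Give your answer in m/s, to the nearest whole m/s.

1078 m/s

Snell's law: sin 33.7°/V₁ = sin 42.4°/V₂.
V₂ = V₁·sin 42.4°/sin 33.7° = 887 × 1.2153 = 1077.97 m/s.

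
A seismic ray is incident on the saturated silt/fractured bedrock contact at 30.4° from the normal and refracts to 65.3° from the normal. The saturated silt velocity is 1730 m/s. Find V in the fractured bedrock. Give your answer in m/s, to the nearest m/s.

3106 m/s

Snell's law: sin 30.4°/V₁ = sin 65.3°/V₂.
V₂ = V₁·sin 65.3°/sin 30.4° = 1730 × 1.7954 = 3105.96 m/s.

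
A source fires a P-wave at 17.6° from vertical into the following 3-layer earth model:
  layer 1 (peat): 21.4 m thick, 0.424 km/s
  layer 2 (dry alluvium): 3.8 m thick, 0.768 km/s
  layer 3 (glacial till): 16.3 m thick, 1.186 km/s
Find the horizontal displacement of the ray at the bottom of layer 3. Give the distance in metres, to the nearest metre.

35 m

p = sin θ₁/V₁ = sin 17.6°/0.424 = 7.1314e-01 s/km is conserved through the stack.
Layer 1: θ = 17.60°; offset = 21.4·tan 17.60° = 6.788 m.
Layer 2: sin θ = p·0.768 = 0.5477 → θ = 33.21°; offset = 3.8·tan 33.21° = 2.487 m.
Layer 3: sin θ = p·1.186 = 0.8458 → θ = 57.76°; offset = 16.3·tan 57.76° = 25.840 m.
Total horizontal offset = 35.115 m.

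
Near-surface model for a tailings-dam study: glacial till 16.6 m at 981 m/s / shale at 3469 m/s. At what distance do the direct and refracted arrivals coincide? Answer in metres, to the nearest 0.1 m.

x_cross = 2h·√((V₂+V₁)/(V₂−V₁)).
(V₂+V₁)/(V₂−V₁) = (3469+981)/(3469−981) = 1.7886; √ = 1.3374.
x_cross = 2·16.6·1.3374 = 44.40 m.

44.4 m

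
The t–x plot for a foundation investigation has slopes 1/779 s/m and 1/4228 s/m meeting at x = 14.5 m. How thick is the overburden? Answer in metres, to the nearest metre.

x_cross = 2h·√((V₂+V₁)/(V₂−V₁)) → h = x_cross / (2·√((V₂+V₁)/(V₂−V₁))).
√((V₂+V₁)/(V₂−V₁)) = √((4228+779)/(4228−779)) = 1.2049.
h = 14.5 / (2·1.2049) = 6.02 m.

6 m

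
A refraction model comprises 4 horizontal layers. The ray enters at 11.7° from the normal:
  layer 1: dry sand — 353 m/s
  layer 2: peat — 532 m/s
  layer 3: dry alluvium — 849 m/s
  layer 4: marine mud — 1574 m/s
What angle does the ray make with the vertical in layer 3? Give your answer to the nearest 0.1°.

Snell's law across each interface conserves sin θ / V, so sin θ_3 = V_3·sin θ₁/V₁.
sin θ_3 = 849 × sin 11.7° / 353 = 0.4877.
θ_3 = 29.19° from the vertical.

29.2°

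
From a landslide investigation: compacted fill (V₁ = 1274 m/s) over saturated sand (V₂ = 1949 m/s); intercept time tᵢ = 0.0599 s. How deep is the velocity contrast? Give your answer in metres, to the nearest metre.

θ_c = arcsin(1274/1949) = 40.82°; cos θ_c = 0.7568.
tᵢ = 2h cos θ_c/V₁ ⇒ h = tᵢ·V₁/(2 cos θ_c) = 0.0599·1274/(2·0.7568) = 50.42 m.

50 m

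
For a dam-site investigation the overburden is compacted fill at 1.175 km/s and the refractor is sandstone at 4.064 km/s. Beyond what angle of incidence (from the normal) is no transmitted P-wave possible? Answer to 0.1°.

Critical incidence: sin θ_c = V₁/V₂ = 1.175/4.064 = 0.2891.
θ_c = arcsin 0.2891 = 16.81°.

16.8°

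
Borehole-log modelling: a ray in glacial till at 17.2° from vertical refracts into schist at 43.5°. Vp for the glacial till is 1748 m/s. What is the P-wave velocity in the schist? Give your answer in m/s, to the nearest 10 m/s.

4070 m/s

Snell's law: sin 17.2°/V₁ = sin 43.5°/V₂.
V₂ = V₁·sin 43.5°/sin 17.2° = 1748 × 2.3278 = 4069.03 m/s.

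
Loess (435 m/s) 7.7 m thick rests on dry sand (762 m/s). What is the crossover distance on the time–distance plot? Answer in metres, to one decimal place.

29.5 m

x_cross = 2h·√((V₂+V₁)/(V₂−V₁)).
(V₂+V₁)/(V₂−V₁) = (762+435)/(762−435) = 3.6606; √ = 1.9133.
x_cross = 2·7.7·1.9133 = 29.46 m.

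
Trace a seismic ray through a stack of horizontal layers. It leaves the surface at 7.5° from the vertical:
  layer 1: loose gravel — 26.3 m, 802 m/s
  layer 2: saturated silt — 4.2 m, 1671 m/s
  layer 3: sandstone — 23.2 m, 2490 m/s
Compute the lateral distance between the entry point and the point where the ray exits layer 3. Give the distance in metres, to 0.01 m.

14.93 m

Ray parameter p = sin 7.5° / 802 m/s = 1.6275e-04 s/m.
Layer 1: θ = 7.50°; offset = 26.3·tan 7.50° = 3.4625 m.
Layer 2: sin θ = p·1671 = 0.2720 → θ = 15.78°; offset = 4.2·tan 15.78° = 1.1870 m.
Layer 3: sin θ = p·2490 = 0.4052 → θ = 23.91°; offset = 23.2·tan 23.91° = 10.2841 m.
Total horizontal offset = 14.9335 m.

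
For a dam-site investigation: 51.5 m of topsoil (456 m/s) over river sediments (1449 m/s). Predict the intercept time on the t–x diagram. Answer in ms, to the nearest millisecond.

214 ms

θ_c = arcsin(V₁/V₂) = arcsin(456/1449) = 18.34°; cos θ_c = 0.9492.
tᵢ = 2h·cos θ_c / V₁ = 2·51.5·0.9492 / 456 = 0.21440 s.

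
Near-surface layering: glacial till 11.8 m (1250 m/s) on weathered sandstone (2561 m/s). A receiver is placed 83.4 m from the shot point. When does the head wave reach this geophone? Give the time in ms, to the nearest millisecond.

θ_c = arcsin(V₁/V₂) = arcsin(1250/2561) = 29.22°, cos θ_c = 0.8728.
Intercept time tᵢ = 2h cos θ_c / V₁ = 2·11.8·0.8728/1250 = 0.01648 s.
t = x/V₂ + tᵢ = 83.4/2561 + 0.01648 = 0.04904 s.

49 ms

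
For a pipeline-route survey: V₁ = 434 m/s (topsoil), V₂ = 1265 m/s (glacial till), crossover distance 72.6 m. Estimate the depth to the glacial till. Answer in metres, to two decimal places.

25.39 m

h = (x_cross/2)·√((V₂−V₁)/(V₂+V₁)).
(V₂−V₁)/(V₂+V₁) = (1265−434)/(1265+434) = 0.4891; √ = 0.6994.
h = (72.6/2)·0.6994 = 25.39 m.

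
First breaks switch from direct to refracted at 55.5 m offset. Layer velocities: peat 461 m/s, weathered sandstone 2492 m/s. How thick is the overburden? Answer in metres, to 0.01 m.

x_cross = 2h·√((V₂+V₁)/(V₂−V₁)) → h = x_cross / (2·√((V₂+V₁)/(V₂−V₁))).
√((V₂+V₁)/(V₂−V₁)) = √((2492+461)/(2492−461)) = 1.2058.
h = 55.5 / (2·1.2058) = 23.01 m.

23.01 m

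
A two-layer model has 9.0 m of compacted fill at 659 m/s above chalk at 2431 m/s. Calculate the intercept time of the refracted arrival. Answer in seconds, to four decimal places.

θ_c = arcsin(V₁/V₂) = arcsin(659/2431) = 15.73°; cos θ_c = 0.9626.
tᵢ = 2h·cos θ_c / V₁ = 2·9.0·0.9626 / 659 = 0.02629 s.

0.0263 s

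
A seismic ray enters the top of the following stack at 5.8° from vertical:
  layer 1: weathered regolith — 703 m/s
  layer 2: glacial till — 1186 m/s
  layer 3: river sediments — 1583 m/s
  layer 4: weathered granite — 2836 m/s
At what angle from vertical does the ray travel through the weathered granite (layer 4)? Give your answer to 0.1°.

24.1°

Ray parameter p = sin 5.8° / 703 = 1.4375e-04 s/m.
sin θ_4 = p·V_4 = 1.4375e-04 × 2836 = 0.4077.
θ_4 = arcsin 0.4077 = 24.06°.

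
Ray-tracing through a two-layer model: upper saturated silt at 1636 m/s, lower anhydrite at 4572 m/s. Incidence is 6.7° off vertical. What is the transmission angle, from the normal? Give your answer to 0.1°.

19.0°

sin θ₁/V₁ = sin θ₂/V₂ ⇒ sin θ₂ = 4572·sin 6.7°/1636 = 4572·0.1167/1636 = 0.3261.
θ₂ = arcsin 0.3261 = 19.03° from the normal.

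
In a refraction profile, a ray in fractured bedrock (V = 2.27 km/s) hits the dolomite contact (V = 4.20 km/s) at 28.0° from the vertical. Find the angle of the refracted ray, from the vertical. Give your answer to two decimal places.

Snell's law: sin θ₂ = (V₂/V₁)·sin θ₁ = (4.20/2.27)·sin 28.0° = 0.8686.
θ₂ = sin⁻¹(0.8686) = 60.30° (from vertical).

60.30°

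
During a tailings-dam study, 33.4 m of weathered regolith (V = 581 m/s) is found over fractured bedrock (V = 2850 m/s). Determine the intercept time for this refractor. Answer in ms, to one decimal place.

112.6 ms

θ_c = arcsin(V₁/V₂) = arcsin(581/2850) = 11.76°; cos θ_c = 0.9790.
tᵢ = 2h·cos θ_c / V₁ = 2·33.4·0.9790 / 581 = 0.11256 s.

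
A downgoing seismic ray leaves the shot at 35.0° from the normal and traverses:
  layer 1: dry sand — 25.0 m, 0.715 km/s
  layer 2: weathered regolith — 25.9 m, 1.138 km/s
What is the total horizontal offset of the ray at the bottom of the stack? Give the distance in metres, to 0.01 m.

75.43 m

Apply Snell's law at each interface; in layer i the horizontal offset is hᵢ·tan θᵢ.
Layer 1: θ = 35.00°; offset = 25.0·tan 35.00° = 17.5052 m.
Layer 2: sin θ = 1.138·sin 35.0°/0.715 = 0.9129, θ = 65.91°; offset = 25.9·tan 65.91° = 57.9287 m.
Summing the layer offsets gives 75.4339 m.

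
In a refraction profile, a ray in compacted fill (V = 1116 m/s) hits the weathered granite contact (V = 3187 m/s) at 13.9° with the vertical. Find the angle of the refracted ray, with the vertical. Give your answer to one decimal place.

sin θ₁/V₁ = sin θ₂/V₂ ⇒ sin θ₂ = 3187·sin 13.9°/1116 = 3187·0.2402/1116 = 0.6860.
θ₂ = sin⁻¹(0.6860) = 43.32° (from vertical).

43.3°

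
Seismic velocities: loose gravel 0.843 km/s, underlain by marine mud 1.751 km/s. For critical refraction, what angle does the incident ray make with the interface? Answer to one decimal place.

61.2°

At critical incidence the refracted ray runs along the interface (θ₂ = 90°), so sin θ_c = V₁/V₂.
θ_c = arcsin(0.843/1.751) = arcsin 0.4814 = 28.78°.
Measured from the interface: 90° − 28.78° = 61.22°.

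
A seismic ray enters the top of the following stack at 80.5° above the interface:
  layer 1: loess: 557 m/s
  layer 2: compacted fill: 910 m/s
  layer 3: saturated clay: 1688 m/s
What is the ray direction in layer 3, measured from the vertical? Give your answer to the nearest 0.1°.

30.0°

From the normal: θ₁ = 90° − 80.5° = 9.5°.
Snell's law across each interface conserves sin θ / V, so sin θ_3 = V_3·sin θ₁/V₁.
sin θ_3 = 1688 × sin 9.5° / 557 = 0.5002.
θ_3 = arcsin 0.5002 = 30.01°.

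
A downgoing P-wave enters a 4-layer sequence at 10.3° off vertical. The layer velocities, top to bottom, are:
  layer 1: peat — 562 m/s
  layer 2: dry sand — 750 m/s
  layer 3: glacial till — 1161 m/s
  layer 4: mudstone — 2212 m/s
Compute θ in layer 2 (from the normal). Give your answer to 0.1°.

13.8°

Ray parameter p = sin 10.3° / 562 = 3.1815e-04 s/m.
sin θ_2 = p·V_2 = 3.1815e-04 × 750 = 0.2386.
θ_2 = 13.80° from the vertical.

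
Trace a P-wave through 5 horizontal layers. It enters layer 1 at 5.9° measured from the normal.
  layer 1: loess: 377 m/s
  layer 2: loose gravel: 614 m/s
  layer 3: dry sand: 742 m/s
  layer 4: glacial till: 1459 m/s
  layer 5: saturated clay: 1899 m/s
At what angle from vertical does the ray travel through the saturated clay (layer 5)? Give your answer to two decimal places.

31.18°

Ray parameter p = sin 5.9° / 377 = 2.7266e-04 s/m.
sin θ_5 = p·V_5 = 2.7266e-04 × 1899 = 0.5178.
θ_5 = 31.18° from the vertical.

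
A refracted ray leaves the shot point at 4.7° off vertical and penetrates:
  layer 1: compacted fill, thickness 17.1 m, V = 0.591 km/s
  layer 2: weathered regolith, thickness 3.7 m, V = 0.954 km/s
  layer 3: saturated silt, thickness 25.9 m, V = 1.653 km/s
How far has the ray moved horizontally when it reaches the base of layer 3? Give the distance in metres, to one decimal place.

p = sin θ₁/V₁ = sin 4.7°/0.591 = 1.3864e-01 s/km is conserved through the stack.
Layer 1: θ = 4.70°; offset = 17.1·tan 4.70° = 1.406 m.
Layer 2: sin θ = p·0.954 = 0.1323 → θ = 7.60°; offset = 3.7·tan 7.60° = 0.494 m.
Layer 3: sin θ = p·1.653 = 0.2292 → θ = 13.25°; offset = 25.9·tan 13.25° = 6.098 m.
Σ offsets = 7.998 m.

8.0 m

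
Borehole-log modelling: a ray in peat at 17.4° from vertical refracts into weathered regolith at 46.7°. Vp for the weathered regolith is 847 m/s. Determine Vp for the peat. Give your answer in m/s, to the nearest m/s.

348 m/s

sin 17.4° = 0.2990; sin 46.7° = 0.7278.
V₁ = V₂·(sin θ₁/sin θ₂) = 847·(0.2990/0.7278) = 348.03 m/s.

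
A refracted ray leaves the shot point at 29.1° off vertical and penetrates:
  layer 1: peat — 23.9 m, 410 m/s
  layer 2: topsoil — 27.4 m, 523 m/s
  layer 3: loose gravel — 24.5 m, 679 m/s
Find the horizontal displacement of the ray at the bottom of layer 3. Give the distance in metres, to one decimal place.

68.3 m

Apply Snell's law at each interface; in layer i the horizontal offset is hᵢ·tan θᵢ.
Layer 1: θ = 29.10°; offset = 23.9·tan 29.10° = 13.303 m.
Layer 2: sin θ = 523·sin 29.1°/410 = 0.6204, θ = 38.34°; offset = 27.4·tan 38.34° = 21.673 m.
Layer 3: sin θ = 679·sin 29.1°/410 = 0.8054, θ = 53.65°; offset = 24.5·tan 53.65° = 33.293 m.
Summing the layer offsets gives 68.268 m.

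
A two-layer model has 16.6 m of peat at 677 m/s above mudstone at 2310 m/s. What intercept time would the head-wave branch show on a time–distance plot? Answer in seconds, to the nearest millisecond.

θ_c = arcsin(V₁/V₂) = arcsin(677/2310) = 17.04°; cos θ_c = 0.9561.
tᵢ = 2h·cos θ_c / V₁ = 2·16.6·0.9561 / 677 = 0.04689 s.

0.047 s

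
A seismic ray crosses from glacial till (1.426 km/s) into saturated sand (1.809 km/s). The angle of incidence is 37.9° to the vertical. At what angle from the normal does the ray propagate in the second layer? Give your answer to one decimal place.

51.2°

sin θ₁/V₁ = sin θ₂/V₂ ⇒ sin θ₂ = 1.809·sin 37.9°/1.426 = 1.809·0.6143/1.426 = 0.7793.
θ₂ = sin⁻¹(0.7793) = 51.19° (from vertical).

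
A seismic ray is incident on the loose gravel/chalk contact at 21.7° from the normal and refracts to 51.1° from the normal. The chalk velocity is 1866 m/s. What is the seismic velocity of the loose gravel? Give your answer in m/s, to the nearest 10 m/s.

890 m/s

Snell's law: sin 21.7°/V₁ = sin 51.1°/V₂.
V₁ = V₂·sin 21.7°/sin 51.1° = 1866 × 0.4751 = 886.54 m/s.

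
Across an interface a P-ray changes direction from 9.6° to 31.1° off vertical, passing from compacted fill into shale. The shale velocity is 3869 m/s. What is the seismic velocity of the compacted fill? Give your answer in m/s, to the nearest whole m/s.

1249 m/s

sin 9.6° = 0.1668; sin 31.1° = 0.5165.
V₁ = V₂·(sin θ₁/sin θ₂) = 3869·(0.1668/0.5165) = 1249.15 m/s.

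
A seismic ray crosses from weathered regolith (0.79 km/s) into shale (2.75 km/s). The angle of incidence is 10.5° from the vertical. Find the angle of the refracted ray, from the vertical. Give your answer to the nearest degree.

39°

sin θ₁/V₁ = sin θ₂/V₂ ⇒ sin θ₂ = 2.75·sin 10.5°/0.79 = 2.75·0.1822/0.79 = 0.6344.
θ₂ = sin⁻¹(0.6344) = 39.37° (from vertical).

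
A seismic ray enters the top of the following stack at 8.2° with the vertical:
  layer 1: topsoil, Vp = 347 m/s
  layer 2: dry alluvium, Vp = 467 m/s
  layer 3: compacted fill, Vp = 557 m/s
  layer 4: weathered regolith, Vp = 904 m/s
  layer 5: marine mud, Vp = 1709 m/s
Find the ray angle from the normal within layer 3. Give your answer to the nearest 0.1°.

13.2°

Snell's law across each interface conserves sin θ / V, so sin θ_3 = V_3·sin θ₁/V₁.
sin θ_3 = 557 × sin 8.2° / 347 = 0.2289.
θ_3 = arcsin 0.2289 = 13.24°.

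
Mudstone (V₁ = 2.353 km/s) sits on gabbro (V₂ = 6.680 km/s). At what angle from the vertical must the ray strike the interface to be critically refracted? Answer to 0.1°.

20.6°

Critical incidence: sin θ_c = V₁/V₂ = 2.353/6.680 = 0.3522.
θ_c = arcsin 0.3522 = 20.62°.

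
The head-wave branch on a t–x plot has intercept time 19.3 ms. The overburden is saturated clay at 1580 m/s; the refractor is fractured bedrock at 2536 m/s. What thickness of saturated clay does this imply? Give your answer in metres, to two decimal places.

h = tᵢ·V₁·V₂ / (2·√(V₂²−V₁²)).
√(V₂²−V₁²) = √(2536² − 1580²) = 1983.7 m/s.
h = 0.0193 s × 1580 × 2536 / (2 × 1983.7) = 19.49 m.

19.49 m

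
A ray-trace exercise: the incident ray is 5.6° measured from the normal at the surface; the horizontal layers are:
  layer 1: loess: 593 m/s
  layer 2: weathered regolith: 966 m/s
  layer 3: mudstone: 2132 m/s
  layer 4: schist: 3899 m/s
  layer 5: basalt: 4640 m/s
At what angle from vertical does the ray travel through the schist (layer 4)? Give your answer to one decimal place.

39.9°

Ray parameter p = sin 5.6° / 593 = 1.6456e-04 s/m.
sin θ_4 = p·V_4 = 1.6456e-04 × 3899 = 0.6416.
θ_4 = arcsin 0.6416 = 39.91°.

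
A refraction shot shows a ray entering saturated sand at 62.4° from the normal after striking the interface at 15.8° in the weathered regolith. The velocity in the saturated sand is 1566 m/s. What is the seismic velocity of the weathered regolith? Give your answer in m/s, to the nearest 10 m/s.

480 m/s

Snell's law: sin 15.8°/V₁ = sin 62.4°/V₂.
V₁ = V₂·sin 15.8°/sin 62.4° = 1566 × 0.3072 = 481.14 m/s.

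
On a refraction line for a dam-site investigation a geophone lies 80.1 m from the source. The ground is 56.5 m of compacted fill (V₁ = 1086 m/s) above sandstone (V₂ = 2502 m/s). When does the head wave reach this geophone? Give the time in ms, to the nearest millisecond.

t = x/V₂ + 2h·√(V₂²−V₁²)/(V₁V₂).
√(V₂²−V₁²) = √(2502²−1086²) = 2254.0 m/s; delay term = 2·56.5·2254.0/(1086·2502) = 0.09374 s.
t = 80.1/2502 + 0.09374 = 0.12575 s.

126 ms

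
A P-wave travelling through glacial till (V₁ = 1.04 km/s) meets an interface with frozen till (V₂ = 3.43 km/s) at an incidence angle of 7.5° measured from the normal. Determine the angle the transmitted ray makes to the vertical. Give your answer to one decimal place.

Snell's law: sin θ₂ = (V₂/V₁)·sin θ₁ = (3.43/1.04)·sin 7.5° = 0.4305.
θ₂ = sin⁻¹(0.4305) = 25.50° (from vertical).

25.5°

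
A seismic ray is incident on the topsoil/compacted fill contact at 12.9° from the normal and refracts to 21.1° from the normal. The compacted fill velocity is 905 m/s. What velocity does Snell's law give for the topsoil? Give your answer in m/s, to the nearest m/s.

Snell's law: sin 12.9°/V₁ = sin 21.1°/V₂.
V₁ = V₂·sin 12.9°/sin 21.1° = 905 × 0.6201 = 561.23 m/s.

561 m/s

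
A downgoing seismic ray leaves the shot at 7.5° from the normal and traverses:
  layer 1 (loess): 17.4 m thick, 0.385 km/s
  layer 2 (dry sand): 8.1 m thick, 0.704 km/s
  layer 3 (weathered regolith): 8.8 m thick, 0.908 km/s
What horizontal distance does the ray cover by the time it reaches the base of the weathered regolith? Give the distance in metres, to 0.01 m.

7.13 m

Apply Snell's law at each interface; in layer i the horizontal offset is hᵢ·tan θᵢ.
Layer 1: θ = 7.50°; offset = 17.4·tan 7.50° = 2.2908 m.
Layer 2: sin θ = 0.704·sin 7.5°/0.385 = 0.2387, θ = 13.81°; offset = 8.1·tan 13.81° = 1.9908 m.
Layer 3: sin θ = 0.908·sin 7.5°/0.385 = 0.3078, θ = 17.93°; offset = 8.8·tan 17.93° = 2.8472 m.
Total horizontal offset = 7.1288 m.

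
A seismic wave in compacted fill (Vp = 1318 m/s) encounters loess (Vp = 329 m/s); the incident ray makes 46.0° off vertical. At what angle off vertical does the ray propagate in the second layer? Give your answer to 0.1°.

10.3°

sin θ₁/V₁ = sin θ₂/V₂ ⇒ sin θ₂ = 329·sin 46.0°/1318 = 329·0.7193/1318 = 0.1796.
θ₂ = sin⁻¹(0.1796) = 10.34° (from vertical).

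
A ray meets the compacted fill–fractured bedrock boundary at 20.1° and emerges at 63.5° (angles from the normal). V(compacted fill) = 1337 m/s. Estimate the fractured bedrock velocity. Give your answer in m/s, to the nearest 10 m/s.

3480 m/s

Snell's law: sin 20.1°/V₁ = sin 63.5°/V₂.
V₂ = V₁·sin 63.5°/sin 20.1° = 1337 × 2.6041 = 3481.72 m/s.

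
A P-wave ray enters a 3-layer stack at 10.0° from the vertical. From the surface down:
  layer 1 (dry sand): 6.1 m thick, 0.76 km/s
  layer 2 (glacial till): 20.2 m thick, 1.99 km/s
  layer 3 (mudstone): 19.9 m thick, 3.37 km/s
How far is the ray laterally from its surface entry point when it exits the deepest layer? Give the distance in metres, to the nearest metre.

p = sin θ₁/V₁ = sin 10.0°/0.76 = 2.2848e-01 s/km is conserved through the stack.
Layer 1: θ = 10.00°; offset = 6.1·tan 10.00° = 1.076 m.
Layer 2: sin θ = p·1.99 = 0.4547 → θ = 27.04°; offset = 20.2·tan 27.04° = 10.312 m.
Layer 3: sin θ = p·3.37 = 0.7700 → θ = 50.35°; offset = 19.9·tan 50.35° = 24.015 m.
Summing the layer offsets gives 35.403 m.

35 m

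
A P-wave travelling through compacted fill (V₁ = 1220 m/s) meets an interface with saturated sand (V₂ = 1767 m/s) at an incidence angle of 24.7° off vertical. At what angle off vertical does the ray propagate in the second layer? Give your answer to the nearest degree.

sin θ₁/V₁ = sin θ₂/V₂ ⇒ sin θ₂ = 1767·sin 24.7°/1220 = 1767·0.4179/1220 = 0.6052.
θ₂ = arcsin 0.6052 = 37.24° from the normal.

37°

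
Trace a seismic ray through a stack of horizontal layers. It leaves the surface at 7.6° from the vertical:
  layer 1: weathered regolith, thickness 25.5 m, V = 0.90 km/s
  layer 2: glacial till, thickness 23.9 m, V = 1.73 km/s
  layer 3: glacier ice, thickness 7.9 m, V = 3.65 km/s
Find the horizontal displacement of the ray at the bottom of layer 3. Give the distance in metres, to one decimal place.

Apply Snell's law at each interface; in layer i the horizontal offset is hᵢ·tan θᵢ.
Layer 1: θ = 7.60°; offset = 25.5·tan 7.60° = 3.402 m.
Layer 2: sin θ = 1.73·sin 7.6°/0.90 = 0.2542, θ = 14.73°; offset = 23.9·tan 14.73° = 6.282 m.
Layer 3: sin θ = 3.65·sin 7.6°/0.90 = 0.5364, θ = 32.44°; offset = 7.9·tan 32.44° = 5.021 m.
Summing the layer offsets gives 14.706 m.

14.7 m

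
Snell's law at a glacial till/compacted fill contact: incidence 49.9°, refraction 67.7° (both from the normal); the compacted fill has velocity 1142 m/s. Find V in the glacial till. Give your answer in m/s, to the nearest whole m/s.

944 m/s

sin 49.9° = 0.7649; sin 67.7° = 0.9252.
V₁ = V₂·(sin θ₁/sin θ₂) = 1142·(0.7649/0.9252) = 944.15 m/s.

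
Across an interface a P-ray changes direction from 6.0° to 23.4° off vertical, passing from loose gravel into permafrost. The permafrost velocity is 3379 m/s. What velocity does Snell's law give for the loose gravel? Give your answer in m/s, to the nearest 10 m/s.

890 m/s

Snell's law: sin 6.0°/V₁ = sin 23.4°/V₂.
V₁ = V₂·sin 6.0°/sin 23.4° = 3379 × 0.2632 = 889.35 m/s.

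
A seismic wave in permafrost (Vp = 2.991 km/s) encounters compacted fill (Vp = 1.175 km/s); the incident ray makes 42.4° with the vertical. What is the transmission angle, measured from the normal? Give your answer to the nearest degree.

15°

sin θ₁/V₁ = sin θ₂/V₂ ⇒ sin θ₂ = 1.175·sin 42.4°/2.991 = 1.175·0.6743/2.991 = 0.2649.
θ₂ = arcsin 0.2649 = 15.36° from the normal.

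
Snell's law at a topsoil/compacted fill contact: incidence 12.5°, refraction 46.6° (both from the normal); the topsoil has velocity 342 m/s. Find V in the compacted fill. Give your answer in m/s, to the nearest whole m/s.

1148 m/s

sin 12.5° = 0.2164; sin 46.6° = 0.7266.
V₂ = V₁·(sin θ₂/sin θ₁) = 342·(0.7266/0.2164) = 1148.07 m/s.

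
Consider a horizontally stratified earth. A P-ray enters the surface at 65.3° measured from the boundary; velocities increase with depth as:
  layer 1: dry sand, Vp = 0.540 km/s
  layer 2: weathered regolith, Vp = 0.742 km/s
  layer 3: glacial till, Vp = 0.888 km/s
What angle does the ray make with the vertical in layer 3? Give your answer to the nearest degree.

43°

From the normal: θ₁ = 90° − 65.3° = 24.7°.
Snell's law across each interface conserves sin θ / V, so sin θ_3 = V_3·sin θ₁/V₁.
sin θ_3 = 0.888 × sin 24.7° / 0.540 = 0.6872.
θ_3 = 43.41° from the vertical.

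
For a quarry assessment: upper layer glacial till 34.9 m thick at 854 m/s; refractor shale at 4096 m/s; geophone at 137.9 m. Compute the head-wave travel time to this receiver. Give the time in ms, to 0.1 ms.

t = x/V₂ + 2h·√(V₂²−V₁²)/(V₁V₂).
√(V₂²−V₁²) = √(4096²−854²) = 4006.0 m/s; delay term = 2·34.9·4006.0/(854·4096) = 0.07994 s.
t = 137.9/4096 + 0.07994 = 0.11360 s.

113.6 ms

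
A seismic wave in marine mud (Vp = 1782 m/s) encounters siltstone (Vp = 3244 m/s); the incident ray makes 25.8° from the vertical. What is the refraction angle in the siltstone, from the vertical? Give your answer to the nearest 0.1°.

52.4°

sin θ₁/V₁ = sin θ₂/V₂ ⇒ sin θ₂ = 3244·sin 25.8°/1782 = 3244·0.4352/1782 = 0.7923.
θ₂ = sin⁻¹(0.7923) = 52.40° (from vertical).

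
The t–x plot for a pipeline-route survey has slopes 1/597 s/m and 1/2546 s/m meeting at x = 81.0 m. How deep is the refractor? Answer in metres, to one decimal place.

x_cross = 2h·√((V₂+V₁)/(V₂−V₁)) → h = x_cross / (2·√((V₂+V₁)/(V₂−V₁))).
√((V₂+V₁)/(V₂−V₁)) = √((2546+597)/(2546−597)) = 1.2699.
h = 81.0 / (2·1.2699) = 31.89 m.

31.9 m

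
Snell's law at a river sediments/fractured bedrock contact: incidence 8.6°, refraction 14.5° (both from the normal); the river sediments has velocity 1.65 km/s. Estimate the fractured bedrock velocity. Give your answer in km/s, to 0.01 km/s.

Snell's law: sin 8.6°/V₁ = sin 14.5°/V₂.
V₂ = V₁·sin 14.5°/sin 8.6° = 1.65 × 1.6744 = 2.76 km/s.

2.76 km/s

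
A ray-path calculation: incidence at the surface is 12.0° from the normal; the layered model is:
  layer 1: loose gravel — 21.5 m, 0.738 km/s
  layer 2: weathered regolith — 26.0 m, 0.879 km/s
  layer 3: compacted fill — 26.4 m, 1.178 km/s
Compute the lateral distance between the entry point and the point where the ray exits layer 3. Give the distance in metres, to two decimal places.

20.50 m

Ray parameter p = sin 12.0° / 0.738 km/s = 2.8172e-01 s/km.
Layer 1: θ = 12.00°; offset = 21.5·tan 12.00° = 4.5700 m.
Layer 2: sin θ = p·0.879 = 0.2476 → θ = 14.34°; offset = 26.0·tan 14.34° = 6.6455 m.
Layer 3: sin θ = p·1.178 = 0.3319 → θ = 19.38°; offset = 26.4·tan 19.38° = 9.2877 m.
Total horizontal offset = 20.5032 m.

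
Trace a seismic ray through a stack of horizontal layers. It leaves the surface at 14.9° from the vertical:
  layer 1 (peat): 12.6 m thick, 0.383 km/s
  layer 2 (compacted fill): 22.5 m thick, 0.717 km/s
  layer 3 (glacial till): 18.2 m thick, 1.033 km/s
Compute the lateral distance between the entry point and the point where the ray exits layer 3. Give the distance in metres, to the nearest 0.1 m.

Ray parameter p = sin 14.9° / 0.383 km/s = 6.7136e-01 s/km.
Layer 1: θ = 14.90°; offset = 12.6·tan 14.90° = 3.353 m.
Layer 2: sin θ = p·0.717 = 0.4814 → θ = 28.77°; offset = 22.5·tan 28.77° = 12.357 m.
Layer 3: sin θ = p·1.033 = 0.6935 → θ = 43.91°; offset = 18.2·tan 43.91° = 17.520 m.
Σ offsets = 33.229 m.

33.2 m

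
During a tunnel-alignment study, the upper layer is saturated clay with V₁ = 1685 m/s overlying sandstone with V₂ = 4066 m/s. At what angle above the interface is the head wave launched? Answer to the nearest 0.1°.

Critical incidence: sin θ_c = V₁/V₂ = 1685/4066 = 0.4144.
θ_c = arcsin 0.4144 = 24.48°.
Measured from the interface: 90° − 24.48° = 65.52°.

65.5°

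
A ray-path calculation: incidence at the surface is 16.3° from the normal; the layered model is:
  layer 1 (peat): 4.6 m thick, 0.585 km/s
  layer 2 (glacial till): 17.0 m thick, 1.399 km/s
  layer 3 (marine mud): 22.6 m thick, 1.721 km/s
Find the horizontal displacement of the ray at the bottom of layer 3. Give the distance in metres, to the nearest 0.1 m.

Ray parameter p = sin 16.3° / 0.585 km/s = 4.7977e-01 s/km.
Layer 1: θ = 16.30°; offset = 4.6·tan 16.30° = 1.345 m.
Layer 2: sin θ = p·1.399 = 0.6712 → θ = 42.16°; offset = 17.0·tan 42.16° = 15.393 m.
Layer 3: sin θ = p·1.721 = 0.8257 → θ = 55.66°; offset = 22.6·tan 55.66° = 33.079 m.
Summing the layer offsets gives 49.817 m.

49.8 m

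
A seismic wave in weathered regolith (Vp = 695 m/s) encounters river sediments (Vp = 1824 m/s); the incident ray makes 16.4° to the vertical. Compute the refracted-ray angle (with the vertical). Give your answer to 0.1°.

47.8°

Snell's law: sin θ₂ = (V₂/V₁)·sin θ₁ = (1824/695)·sin 16.4° = 0.7410.
θ₂ = sin⁻¹(0.7410) = 47.82° (from vertical).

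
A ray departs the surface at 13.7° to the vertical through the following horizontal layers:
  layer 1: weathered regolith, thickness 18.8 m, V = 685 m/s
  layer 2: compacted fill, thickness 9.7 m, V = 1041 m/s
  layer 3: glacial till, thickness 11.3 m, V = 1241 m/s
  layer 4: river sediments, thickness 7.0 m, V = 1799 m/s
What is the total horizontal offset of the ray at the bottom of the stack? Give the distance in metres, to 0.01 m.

p = sin θ₁/V₁ = sin 13.7°/685 = 3.4575e-04 s/m is conserved through the stack.
Layer 1: θ = 13.70°; offset = 18.8·tan 13.70° = 4.5829 m.
Layer 2: sin θ = p·1041 = 0.3599 → θ = 21.10°; offset = 9.7·tan 21.10° = 3.7421 m.
Layer 3: sin θ = p·1241 = 0.4291 → θ = 25.41°; offset = 11.3·tan 25.41° = 5.3678 m.
Layer 4: sin θ = p·1799 = 0.6220 → θ = 38.46°; offset = 7.0·tan 38.46° = 5.5606 m.
Σ offsets = 19.2534 m.

19.25 m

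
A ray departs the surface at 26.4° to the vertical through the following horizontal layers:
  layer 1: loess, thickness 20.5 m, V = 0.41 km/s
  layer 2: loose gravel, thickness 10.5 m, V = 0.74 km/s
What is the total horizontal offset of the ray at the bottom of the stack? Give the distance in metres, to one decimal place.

24.3 m

p = sin θ₁/V₁ = sin 26.4°/0.41 = 1.0845e+00 s/km is conserved through the stack.
Layer 1: θ = 26.40°; offset = 20.5·tan 26.40° = 10.176 m.
Layer 2: sin θ = p·0.74 = 0.8025 → θ = 53.37°; offset = 10.5·tan 53.37° = 14.123 m.
Total horizontal offset = 24.299 m.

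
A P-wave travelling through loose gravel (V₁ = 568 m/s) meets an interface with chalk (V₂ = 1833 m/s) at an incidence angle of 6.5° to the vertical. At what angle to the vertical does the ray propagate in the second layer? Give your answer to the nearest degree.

21°

Snell's law: sin θ₂ = (V₂/V₁)·sin θ₁ = (1833/568)·sin 6.5° = 0.3653.
θ₂ = sin⁻¹(0.3653) = 21.43° (from vertical).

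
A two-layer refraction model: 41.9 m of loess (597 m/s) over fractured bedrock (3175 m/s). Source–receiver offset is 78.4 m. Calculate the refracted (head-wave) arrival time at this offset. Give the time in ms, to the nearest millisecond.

163 ms

θ_c = arcsin(V₁/V₂) = arcsin(597/3175) = 10.84°, cos θ_c = 0.9822.
Intercept time tᵢ = 2h cos θ_c / V₁ = 2·41.9·0.9822/597 = 0.13786 s.
t = x/V₂ + tᵢ = 78.4/3175 + 0.13786 = 0.16256 s.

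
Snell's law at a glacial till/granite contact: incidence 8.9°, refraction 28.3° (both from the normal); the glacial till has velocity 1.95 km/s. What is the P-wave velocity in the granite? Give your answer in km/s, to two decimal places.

sin 8.9° = 0.1547; sin 28.3° = 0.4741.
V₂ = V₁·(sin θ₂/sin θ₁) = 1.95·(0.4741/0.1547) = 5.98 km/s.

5.98 km/s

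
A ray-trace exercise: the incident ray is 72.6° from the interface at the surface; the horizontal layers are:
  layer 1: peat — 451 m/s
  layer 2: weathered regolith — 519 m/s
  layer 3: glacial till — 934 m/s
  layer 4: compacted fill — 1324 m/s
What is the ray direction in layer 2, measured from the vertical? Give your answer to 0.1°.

20.1°

From the normal: θ₁ = 90° − 72.6° = 17.4°.
Snell's law across each interface conserves sin θ / V, so sin θ_2 = V_2·sin θ₁/V₁.
sin θ_2 = 519 × sin 17.4° / 451 = 0.3441.
θ_2 = arcsin 0.3441 = 20.13°.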